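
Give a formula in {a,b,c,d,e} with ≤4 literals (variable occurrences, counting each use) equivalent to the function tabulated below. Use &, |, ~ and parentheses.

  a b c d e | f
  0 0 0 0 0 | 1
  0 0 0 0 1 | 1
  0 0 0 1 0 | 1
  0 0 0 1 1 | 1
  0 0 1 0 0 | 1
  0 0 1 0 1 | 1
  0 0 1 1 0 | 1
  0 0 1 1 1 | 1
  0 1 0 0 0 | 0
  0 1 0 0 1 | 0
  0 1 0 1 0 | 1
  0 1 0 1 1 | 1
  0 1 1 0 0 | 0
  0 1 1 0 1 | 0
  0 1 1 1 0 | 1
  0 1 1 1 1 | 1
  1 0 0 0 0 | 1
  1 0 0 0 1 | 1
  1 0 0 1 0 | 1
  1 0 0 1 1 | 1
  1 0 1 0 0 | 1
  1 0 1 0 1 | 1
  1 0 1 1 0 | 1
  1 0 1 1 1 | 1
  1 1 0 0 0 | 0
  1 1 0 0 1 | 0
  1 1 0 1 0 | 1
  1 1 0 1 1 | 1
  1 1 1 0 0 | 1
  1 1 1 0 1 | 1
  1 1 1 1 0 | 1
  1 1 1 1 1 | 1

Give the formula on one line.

  ~b = 11111111000000001111111100000000
  (d | ~b) = 11111111001100111111111100110011
  (a & c) = 00000000000000000000111100001111
  ((d | ~b) | (a & c)) = 11111111001100111111111100111111

((d | ~b) | (a & c))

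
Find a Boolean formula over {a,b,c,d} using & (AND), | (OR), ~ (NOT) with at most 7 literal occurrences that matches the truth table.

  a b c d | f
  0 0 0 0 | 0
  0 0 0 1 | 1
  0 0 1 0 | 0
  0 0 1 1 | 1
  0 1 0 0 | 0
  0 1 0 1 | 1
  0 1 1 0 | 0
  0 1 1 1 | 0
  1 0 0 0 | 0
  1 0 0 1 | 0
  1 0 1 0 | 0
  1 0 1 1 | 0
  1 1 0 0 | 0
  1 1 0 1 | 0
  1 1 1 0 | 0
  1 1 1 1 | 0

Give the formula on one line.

  ~a = 1111111100000000
  ~b = 1111000011110000
  ~c = 1100110011001100
  (~b | ~c) = 1111110011111100
  (~a & (~b | ~c)) = 1111110000000000
  (d & ~a) = 0101010100000000
  ((~a & (~b | ~c)) & (d & ~a)) = 0101010000000000

((~a & (~b | ~c)) & (d & ~a))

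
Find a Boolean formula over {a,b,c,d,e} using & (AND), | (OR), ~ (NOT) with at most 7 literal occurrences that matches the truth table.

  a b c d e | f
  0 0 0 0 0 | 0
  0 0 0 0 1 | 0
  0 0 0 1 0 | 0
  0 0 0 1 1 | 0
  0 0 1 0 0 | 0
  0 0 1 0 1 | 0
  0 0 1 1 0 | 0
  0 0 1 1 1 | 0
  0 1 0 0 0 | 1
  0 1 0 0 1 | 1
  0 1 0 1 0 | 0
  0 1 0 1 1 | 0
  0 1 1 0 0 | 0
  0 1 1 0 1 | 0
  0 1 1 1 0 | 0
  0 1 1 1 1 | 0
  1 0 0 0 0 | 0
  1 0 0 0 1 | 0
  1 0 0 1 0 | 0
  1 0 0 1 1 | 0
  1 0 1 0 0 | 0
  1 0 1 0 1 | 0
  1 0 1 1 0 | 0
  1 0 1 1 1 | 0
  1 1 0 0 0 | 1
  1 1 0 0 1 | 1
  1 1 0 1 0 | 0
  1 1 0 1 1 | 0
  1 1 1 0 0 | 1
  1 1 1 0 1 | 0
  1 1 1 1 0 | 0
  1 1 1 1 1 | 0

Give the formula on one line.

(((d | b) & ~d) & ((d | (a & ~e)) | ~c))

  (d | b) = 00110011111111110011001111111111
  ~d = 11001100110011001100110011001100
  ((d | b) & ~d) = 00000000110011000000000011001100
  ~e = 10101010101010101010101010101010
  (a & ~e) = 00000000000000001010101010101010
  (d | (a & ~e)) = 00110011001100111011101110111011
  ~c = 11110000111100001111000011110000
  ((d | (a & ~e)) | ~c) = 11110011111100111111101111111011
  (((d | b) & ~d) & ((d | (a & ~e)) | ~c)) = 00000000110000000000000011001000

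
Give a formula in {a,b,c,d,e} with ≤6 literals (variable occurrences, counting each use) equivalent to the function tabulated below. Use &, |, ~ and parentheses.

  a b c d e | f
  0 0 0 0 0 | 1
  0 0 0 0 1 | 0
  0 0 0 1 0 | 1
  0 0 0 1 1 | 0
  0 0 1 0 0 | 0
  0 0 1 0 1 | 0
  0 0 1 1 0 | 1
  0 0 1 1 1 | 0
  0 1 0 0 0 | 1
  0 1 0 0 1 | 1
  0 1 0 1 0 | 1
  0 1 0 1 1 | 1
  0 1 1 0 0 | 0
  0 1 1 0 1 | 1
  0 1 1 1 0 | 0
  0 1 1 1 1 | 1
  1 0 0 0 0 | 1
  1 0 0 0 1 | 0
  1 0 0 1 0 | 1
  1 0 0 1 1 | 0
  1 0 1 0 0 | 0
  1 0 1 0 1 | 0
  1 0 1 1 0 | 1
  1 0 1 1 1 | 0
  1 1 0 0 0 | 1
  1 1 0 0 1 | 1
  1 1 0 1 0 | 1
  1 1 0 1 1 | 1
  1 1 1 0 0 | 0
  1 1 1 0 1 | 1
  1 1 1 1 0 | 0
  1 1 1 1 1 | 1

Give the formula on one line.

  ~e = 10101010101010101010101010101010
  (b | ~e) = 10101010111111111010101011111111
  ~c = 11110000111100001111000011110000
  ~b = 11111111000000001111111100000000
  (d & ~b) = 00110011000000000011001100000000
  (~c | (d & ~b)) = 11110011111100001111001111110000
  (e | (~c | (d & ~b))) = 11110111111101011111011111110101
  ((b | ~e) & (e | (~c | (d & ~b)))) = 10100010111101011010001011110101

((b | ~e) & (e | (~c | (d & ~b))))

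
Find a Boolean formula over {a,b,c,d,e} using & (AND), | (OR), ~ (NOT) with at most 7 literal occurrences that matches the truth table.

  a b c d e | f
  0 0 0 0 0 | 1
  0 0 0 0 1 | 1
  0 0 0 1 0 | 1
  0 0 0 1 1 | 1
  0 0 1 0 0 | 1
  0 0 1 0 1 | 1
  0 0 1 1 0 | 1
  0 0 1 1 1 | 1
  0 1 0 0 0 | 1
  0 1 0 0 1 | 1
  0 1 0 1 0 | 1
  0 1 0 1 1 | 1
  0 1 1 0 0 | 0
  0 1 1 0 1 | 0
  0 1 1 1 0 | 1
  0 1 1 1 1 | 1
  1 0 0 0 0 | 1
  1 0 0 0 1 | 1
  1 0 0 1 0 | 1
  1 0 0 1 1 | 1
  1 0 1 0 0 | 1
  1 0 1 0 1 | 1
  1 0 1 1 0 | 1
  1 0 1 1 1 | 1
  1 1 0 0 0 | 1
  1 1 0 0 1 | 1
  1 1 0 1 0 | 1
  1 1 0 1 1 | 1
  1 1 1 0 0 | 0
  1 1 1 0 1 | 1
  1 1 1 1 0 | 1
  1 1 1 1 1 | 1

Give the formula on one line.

  ~b = 11111111000000001111111100000000
  (~b | d) = 11111111001100111111111100110011
  ~c = 11110000111100001111000011110000
  (~b | ~c) = 11111111111100001111111111110000
  (e & a) = 00000000000000000101010101010101
  ((~b | ~c) | (e & a)) = 11111111111100001111111111110101
  ((~b | d) | ((~b | ~c) | (e & a))) = 11111111111100111111111111110111

((~b | d) | ((~b | ~c) | (e & a)))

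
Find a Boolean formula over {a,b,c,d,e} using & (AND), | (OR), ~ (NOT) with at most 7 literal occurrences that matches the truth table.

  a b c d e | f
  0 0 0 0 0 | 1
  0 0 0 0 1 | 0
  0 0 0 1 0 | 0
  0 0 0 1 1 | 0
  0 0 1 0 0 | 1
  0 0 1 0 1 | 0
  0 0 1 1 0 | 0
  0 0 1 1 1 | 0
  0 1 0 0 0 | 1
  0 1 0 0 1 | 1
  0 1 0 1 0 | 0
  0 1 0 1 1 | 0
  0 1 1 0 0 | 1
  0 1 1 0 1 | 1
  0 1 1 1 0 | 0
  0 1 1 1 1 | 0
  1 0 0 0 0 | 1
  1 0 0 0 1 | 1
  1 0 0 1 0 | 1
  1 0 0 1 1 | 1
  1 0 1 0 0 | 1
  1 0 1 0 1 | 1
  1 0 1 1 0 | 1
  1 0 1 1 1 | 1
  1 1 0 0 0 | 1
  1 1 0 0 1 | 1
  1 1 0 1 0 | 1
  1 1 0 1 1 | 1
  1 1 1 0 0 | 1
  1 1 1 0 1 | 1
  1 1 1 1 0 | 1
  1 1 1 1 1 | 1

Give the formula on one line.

  ~d = 11001100110011001100110011001100
  ~e = 10101010101010101010101010101010
  (~d & ~e) = 10001000100010001000100010001000
  (~d & b) = 00000000110011000000000011001100
  ((~d & ~e) | (~d & b)) = 10001000110011001000100011001100
  (((~d & ~e) | (~d & b)) | a) = 10001000110011001111111111111111

(((~d & ~e) | (~d & b)) | a)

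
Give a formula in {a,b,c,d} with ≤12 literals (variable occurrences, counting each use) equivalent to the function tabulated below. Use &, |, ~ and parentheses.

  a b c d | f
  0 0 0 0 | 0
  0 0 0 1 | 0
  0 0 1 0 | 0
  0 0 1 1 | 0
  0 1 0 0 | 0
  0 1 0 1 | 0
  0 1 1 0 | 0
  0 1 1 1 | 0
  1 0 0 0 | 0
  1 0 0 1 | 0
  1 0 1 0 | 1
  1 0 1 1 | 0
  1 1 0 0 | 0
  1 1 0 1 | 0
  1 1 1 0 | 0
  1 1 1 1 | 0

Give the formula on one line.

((c & (b | (a & ~d))) & (~b & ((~d & b) | (c | ~a))))

  ~d = 1010101010101010
  (a & ~d) = 0000000010101010
  (b | (a & ~d)) = 0000111110101111
  (c & (b | (a & ~d))) = 0000001100100011
  ~b = 1111000011110000
  (~d & b) = 0000101000001010
  ~a = 1111111100000000
  (c | ~a) = 1111111100110011
  ((~d & b) | (c | ~a)) = 1111111100111011
  (~b & ((~d & b) | (c | ~a))) = 1111000000110000
  ((c & (b | (a & ~d))) & (~b & ((~d & b) | (c | ~a)))) = 0000000000100000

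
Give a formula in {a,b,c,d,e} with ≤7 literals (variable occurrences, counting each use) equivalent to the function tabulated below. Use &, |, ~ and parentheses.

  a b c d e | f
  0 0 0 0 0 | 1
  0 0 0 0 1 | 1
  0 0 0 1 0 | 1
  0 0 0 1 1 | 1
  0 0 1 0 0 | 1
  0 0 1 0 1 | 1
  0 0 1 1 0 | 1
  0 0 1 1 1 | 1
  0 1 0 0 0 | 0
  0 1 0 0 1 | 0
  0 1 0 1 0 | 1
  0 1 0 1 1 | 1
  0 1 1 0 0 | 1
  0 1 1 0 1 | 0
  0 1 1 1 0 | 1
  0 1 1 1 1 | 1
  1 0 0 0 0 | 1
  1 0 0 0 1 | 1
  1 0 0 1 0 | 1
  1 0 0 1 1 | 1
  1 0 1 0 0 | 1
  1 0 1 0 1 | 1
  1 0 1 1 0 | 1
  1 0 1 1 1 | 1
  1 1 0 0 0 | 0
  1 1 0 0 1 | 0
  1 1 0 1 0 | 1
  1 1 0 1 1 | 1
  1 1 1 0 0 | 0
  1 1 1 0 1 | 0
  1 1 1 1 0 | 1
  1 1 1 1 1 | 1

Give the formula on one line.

  ~e = 10101010101010101010101010101010
  (c & ~e) = 00001010000010100000101000001010
  ~a = 11111111111111110000000000000000
  ((c & ~e) & ~a) = 00001010000010100000000000000000
  ~b = 11111111000000001111111100000000
  (((c & ~e) & ~a) | ~b) = 11111111000010101111111100000000
  (d | ~b) = 11111111001100111111111100110011
  ((((c & ~e) & ~a) | ~b) | (d | ~b)) = 11111111001110111111111100110011

((((c & ~e) & ~a) | ~b) | (d | ~b))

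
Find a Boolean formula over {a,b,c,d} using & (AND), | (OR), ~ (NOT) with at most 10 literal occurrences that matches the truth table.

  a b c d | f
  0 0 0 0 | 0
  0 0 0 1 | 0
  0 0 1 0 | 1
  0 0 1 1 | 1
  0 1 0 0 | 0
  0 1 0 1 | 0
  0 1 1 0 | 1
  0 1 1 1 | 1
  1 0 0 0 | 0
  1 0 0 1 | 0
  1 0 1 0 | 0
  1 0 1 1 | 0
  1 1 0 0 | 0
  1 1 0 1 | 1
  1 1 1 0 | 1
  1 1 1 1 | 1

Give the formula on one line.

(((c | d) | ~b) & ((a | c) & (b | ~a)))

  (c | d) = 0111011101110111
  ~b = 1111000011110000
  ((c | d) | ~b) = 1111011111110111
  (a | c) = 0011001111111111
  ~a = 1111111100000000
  (b | ~a) = 1111111100001111
  ((a | c) & (b | ~a)) = 0011001100001111
  (((c | d) | ~b) & ((a | c) & (b | ~a))) = 0011001100000111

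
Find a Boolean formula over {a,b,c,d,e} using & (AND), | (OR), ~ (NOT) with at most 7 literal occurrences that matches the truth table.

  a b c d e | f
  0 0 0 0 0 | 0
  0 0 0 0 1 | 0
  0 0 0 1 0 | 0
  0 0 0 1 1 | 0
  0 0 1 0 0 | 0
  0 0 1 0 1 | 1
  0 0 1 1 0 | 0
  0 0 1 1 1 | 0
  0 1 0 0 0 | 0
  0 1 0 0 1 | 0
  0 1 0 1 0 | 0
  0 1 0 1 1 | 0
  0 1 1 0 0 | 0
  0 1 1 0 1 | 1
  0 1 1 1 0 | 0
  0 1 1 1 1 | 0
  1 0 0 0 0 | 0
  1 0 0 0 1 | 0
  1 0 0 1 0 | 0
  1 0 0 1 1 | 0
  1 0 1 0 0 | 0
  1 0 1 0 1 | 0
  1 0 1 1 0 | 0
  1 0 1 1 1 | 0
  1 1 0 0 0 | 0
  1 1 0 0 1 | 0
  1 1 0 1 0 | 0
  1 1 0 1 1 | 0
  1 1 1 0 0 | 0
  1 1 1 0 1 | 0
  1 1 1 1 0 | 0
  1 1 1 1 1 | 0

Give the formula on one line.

  ~c = 11110000111100001111000011110000
  (a & ~c) = 00000000000000001111000011110000
  ~d = 11001100110011001100110011001100
  ((a & ~c) | ~d) = 11001100110011001111110011111100
  (~c | e) = 11110101111101011111010111110101
  (((a & ~c) | ~d) & (~c | e)) = 11000100110001001111010011110100
  ~a = 11111111111111110000000000000000
  (~a & c) = 00001111000011110000000000000000
  ((((a & ~c) | ~d) & (~c | e)) & (~a & c)) = 00000100000001000000000000000000

((((a & ~c) | ~d) & (~c | e)) & (~a & c))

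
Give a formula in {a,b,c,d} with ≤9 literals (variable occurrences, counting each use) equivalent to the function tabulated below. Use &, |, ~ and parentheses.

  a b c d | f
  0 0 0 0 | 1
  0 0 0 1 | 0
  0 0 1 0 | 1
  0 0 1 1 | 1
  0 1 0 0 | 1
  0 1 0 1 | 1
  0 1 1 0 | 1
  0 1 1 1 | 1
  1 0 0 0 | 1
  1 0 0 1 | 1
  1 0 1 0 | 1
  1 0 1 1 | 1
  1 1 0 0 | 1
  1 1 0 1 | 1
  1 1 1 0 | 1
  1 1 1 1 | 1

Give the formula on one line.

  (a & d) = 0000000001010101
  ~d = 1010101010101010
  ((a & d) | ~d) = 1010101011111111
  (((a & d) | ~d) | b) = 1010111111111111
  ~c = 1100110011001100
  (a | ~c) = 1100110011111111
  ((((a & d) | ~d) | b) & (a | ~c)) = 1000110011111111
  (c | ((((a & d) | ~d) | b) & (a | ~c))) = 1011111111111111

(c | ((((a & d) | ~d) | b) & (a | ~c)))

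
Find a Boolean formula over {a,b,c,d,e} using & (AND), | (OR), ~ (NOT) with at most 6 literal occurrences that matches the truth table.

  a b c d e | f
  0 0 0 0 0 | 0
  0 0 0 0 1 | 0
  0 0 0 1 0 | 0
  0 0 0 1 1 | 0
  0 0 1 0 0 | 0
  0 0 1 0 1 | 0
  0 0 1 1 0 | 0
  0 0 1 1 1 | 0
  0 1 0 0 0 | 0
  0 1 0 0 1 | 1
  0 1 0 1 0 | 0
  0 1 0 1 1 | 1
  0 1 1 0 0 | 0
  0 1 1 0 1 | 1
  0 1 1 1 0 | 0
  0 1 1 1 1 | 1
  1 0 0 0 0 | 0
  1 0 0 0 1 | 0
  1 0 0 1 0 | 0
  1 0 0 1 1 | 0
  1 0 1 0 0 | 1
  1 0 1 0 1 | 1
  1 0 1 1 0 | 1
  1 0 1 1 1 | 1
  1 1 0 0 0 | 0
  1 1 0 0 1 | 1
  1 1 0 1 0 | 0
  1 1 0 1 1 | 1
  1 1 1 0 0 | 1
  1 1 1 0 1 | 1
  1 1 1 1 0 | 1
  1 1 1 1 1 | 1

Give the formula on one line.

((c & a) | (b & e))

  (c & a) = 00000000000000000000111100001111
  (b & e) = 00000000010101010000000001010101
  ((c & a) | (b & e)) = 00000000010101010000111101011111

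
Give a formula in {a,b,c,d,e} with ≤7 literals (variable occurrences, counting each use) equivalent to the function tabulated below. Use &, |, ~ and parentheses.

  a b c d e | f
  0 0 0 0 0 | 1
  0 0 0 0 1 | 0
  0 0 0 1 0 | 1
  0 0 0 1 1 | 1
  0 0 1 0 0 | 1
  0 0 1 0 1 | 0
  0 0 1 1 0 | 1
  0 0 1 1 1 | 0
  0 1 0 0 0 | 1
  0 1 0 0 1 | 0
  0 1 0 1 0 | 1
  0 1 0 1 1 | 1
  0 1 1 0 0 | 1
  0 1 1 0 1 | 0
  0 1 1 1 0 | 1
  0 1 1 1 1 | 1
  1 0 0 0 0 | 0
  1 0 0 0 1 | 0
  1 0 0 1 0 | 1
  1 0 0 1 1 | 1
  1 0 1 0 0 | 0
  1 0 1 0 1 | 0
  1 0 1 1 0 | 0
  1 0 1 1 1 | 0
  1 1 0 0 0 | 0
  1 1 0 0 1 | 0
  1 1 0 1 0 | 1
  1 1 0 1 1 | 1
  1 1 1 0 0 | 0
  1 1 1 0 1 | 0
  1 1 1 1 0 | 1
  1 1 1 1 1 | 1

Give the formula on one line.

  ~a = 11111111111111110000000000000000
  ~e = 10101010101010101010101010101010
  (~a & ~e) = 10101010101010100000000000000000
  ~c = 11110000111100001111000011110000
  (b & d) = 00000000001100110000000000110011
  (~c | (b & d)) = 11110000111100111111000011110011
  (d & (~c | (b & d))) = 00110000001100110011000000110011
  ((~a & ~e) | (d & (~c | (b & d)))) = 10111010101110110011000000110011

((~a & ~e) | (d & (~c | (b & d))))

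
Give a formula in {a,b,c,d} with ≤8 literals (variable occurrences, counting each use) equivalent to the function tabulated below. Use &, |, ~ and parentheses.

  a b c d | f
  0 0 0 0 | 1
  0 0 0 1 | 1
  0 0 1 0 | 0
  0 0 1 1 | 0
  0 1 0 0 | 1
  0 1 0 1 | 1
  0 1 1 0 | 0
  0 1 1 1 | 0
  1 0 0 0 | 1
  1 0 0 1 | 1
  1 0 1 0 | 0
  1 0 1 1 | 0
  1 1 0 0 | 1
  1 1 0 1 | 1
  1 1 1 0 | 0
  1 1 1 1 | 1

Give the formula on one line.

((a & (d & (~d | b))) | ~c)

  ~d = 1010101010101010
  (~d | b) = 1010111110101111
  (d & (~d | b)) = 0000010100000101
  (a & (d & (~d | b))) = 0000000000000101
  ~c = 1100110011001100
  ((a & (d & (~d | b))) | ~c) = 1100110011001101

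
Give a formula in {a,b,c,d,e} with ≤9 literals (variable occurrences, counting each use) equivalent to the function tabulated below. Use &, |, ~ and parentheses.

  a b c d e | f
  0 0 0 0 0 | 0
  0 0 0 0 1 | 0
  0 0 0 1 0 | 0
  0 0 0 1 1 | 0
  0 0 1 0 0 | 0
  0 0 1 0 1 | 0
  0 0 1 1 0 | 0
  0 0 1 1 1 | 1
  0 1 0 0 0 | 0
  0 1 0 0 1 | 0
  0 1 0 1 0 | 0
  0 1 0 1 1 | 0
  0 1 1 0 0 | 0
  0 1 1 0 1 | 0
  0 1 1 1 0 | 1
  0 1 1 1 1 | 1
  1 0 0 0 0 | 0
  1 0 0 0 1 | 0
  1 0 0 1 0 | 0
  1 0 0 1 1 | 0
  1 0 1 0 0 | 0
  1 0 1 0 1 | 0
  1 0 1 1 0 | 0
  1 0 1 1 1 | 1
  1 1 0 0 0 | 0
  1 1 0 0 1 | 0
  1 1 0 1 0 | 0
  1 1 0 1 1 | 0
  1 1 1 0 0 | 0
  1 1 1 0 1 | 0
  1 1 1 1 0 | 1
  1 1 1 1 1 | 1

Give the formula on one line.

  (e | b) = 01010101111111110101010111111111
  ~d = 11001100110011001100110011001100
  ((e | b) | ~d) = 11011101111111111101110111111111
  ~c = 11110000111100001111000011110000
  (d | ~c) = 11110011111100111111001111110011
  (c & (d | ~c)) = 00000011000000110000001100000011
  (((e | b) | ~d) & (c & (d | ~c))) = 00000001000000110000000100000011

(((e | b) | ~d) & (c & (d | ~c)))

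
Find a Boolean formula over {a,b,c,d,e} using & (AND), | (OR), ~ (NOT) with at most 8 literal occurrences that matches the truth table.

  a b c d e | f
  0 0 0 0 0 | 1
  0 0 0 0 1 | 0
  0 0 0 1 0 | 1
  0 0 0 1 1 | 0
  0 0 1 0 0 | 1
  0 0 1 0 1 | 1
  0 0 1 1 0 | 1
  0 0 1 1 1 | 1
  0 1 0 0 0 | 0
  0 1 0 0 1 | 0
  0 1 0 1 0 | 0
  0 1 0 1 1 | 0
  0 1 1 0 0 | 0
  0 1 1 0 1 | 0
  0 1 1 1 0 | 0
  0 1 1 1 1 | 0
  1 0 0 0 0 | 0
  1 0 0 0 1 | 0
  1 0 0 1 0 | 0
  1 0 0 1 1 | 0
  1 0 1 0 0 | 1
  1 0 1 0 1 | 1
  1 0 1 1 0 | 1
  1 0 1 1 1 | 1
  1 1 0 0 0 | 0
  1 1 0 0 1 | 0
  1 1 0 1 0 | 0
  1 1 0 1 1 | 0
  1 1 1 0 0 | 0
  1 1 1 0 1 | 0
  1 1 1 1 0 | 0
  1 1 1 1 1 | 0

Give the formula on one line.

((~b & c) | (~e & (((~a | e) & ~b) & (~a | b))))

  ~b = 11111111000000001111111100000000
  (~b & c) = 00001111000000000000111100000000
  ~e = 10101010101010101010101010101010
  ~a = 11111111111111110000000000000000
  (~a | e) = 11111111111111110101010101010101
  ((~a | e) & ~b) = 11111111000000000101010100000000
  (~a | b) = 11111111111111110000000011111111
  (((~a | e) & ~b) & (~a | b)) = 11111111000000000000000000000000
  (~e & (((~a | e) & ~b) & (~a | b))) = 10101010000000000000000000000000
  ((~b & c) | (~e & (((~a | e) & ~b) & (~a | b)))) = 10101111000000000000111100000000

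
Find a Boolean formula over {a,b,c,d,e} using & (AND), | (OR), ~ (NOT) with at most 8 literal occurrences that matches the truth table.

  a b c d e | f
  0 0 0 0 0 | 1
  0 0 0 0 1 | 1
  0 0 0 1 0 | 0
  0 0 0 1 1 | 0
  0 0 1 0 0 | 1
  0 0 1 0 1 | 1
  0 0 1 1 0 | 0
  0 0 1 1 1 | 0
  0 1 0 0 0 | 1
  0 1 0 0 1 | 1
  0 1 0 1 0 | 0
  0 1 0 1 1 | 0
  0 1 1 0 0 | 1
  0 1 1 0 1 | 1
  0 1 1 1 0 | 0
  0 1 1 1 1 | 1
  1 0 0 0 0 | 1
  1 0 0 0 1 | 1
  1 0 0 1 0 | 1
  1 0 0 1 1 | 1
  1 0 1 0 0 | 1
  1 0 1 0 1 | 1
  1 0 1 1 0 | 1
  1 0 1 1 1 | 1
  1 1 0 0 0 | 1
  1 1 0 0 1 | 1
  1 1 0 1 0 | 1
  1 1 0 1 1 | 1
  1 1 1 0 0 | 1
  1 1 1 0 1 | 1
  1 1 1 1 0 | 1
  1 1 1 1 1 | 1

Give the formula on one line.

  ~d = 11001100110011001100110011001100
  (b & c) = 00000000000011110000000000001111
  ((b & c) & e) = 00000000000001010000000000000101
  ~e = 10101010101010101010101010101010
  (~e & a) = 00000000000000001010101010101010
  (((b & c) & e) | (~e & a)) = 00000000000001011010101010101111
  (e & a) = 00000000000000000101010101010101
  ((((b & c) & e) | (~e & a)) | (e & a)) = 00000000000001011111111111111111
  (~d | ((((b & c) & e) | (~e & a)) | (e & a))) = 11001100110011011111111111111111

(~d | ((((b & c) & e) | (~e & a)) | (e & a)))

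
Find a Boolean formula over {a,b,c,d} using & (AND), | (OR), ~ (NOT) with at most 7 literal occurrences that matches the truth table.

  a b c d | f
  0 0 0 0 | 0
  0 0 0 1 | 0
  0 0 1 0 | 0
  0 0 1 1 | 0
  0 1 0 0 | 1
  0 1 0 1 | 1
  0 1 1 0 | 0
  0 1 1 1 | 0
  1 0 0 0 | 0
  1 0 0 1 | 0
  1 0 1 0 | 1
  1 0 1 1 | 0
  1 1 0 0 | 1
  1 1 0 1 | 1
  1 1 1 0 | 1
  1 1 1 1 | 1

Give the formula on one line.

(((b | ~d) & (c & a)) | (b & ~c))

  ~d = 1010101010101010
  (b | ~d) = 1010111110101111
  (c & a) = 0000000000110011
  ((b | ~d) & (c & a)) = 0000000000100011
  ~c = 1100110011001100
  (b & ~c) = 0000110000001100
  (((b | ~d) & (c & a)) | (b & ~c)) = 0000110000101111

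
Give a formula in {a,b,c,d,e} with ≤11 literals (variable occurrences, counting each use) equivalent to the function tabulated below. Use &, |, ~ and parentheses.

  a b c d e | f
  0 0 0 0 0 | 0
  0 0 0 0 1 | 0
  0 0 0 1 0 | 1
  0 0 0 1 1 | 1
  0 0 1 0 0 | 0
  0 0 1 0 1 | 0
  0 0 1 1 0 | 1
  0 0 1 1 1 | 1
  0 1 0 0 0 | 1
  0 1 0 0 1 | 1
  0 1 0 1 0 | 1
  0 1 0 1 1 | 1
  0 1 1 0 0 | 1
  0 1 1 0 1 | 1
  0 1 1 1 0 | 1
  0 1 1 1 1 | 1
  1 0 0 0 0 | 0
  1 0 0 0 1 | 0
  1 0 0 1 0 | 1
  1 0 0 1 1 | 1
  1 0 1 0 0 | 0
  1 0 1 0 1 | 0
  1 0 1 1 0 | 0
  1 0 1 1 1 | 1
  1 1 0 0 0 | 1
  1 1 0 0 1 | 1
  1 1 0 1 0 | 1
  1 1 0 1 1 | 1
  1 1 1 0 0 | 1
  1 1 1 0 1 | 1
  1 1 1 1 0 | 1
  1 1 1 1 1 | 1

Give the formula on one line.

  ~d = 11001100110011001100110011001100
  ~c = 11110000111100001111000011110000
  (~d & ~c) = 11000000110000001100000011000000
  (e | (~d & ~c)) = 11010101110101011101010111010101
  ((e | (~d & ~c)) & d) = 00010001000100010001000100010001
  (((e | (~d & ~c)) & d) | ~c) = 11110001111100011111000111110001
  ~a = 11111111111111110000000000000000
  (~a | b) = 11111111111111110000000011111111
  ((((e | (~d & ~c)) & d) | ~c) | (~a | b)) = 11111111111111111111000111111111
  (d & ((((e | (~d & ~c)) & d) | ~c) | (~a | b))) = 00110011001100110011000100110011
  (b | (d & ((((e | (~d & ~c)) & d) | ~c) | (~a | b)))) = 00110011111111110011000111111111

(b | (d & ((((e | (~d & ~c)) & d) | ~c) | (~a | b))))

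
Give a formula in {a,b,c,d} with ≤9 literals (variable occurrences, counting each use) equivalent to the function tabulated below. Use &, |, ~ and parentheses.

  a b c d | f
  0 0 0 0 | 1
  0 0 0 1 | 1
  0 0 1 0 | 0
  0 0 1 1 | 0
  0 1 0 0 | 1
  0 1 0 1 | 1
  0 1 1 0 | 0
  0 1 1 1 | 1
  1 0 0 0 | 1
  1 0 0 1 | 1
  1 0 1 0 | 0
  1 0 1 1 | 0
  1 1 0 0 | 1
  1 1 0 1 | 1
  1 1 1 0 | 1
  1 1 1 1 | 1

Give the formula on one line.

(((b & ((d & c) | ~b)) | (b & ((~a | c) & a))) | ~c)

  (d & c) = 0001000100010001
  ~b = 1111000011110000
  ((d & c) | ~b) = 1111000111110001
  (b & ((d & c) | ~b)) = 0000000100000001
  ~a = 1111111100000000
  (~a | c) = 1111111100110011
  ((~a | c) & a) = 0000000000110011
  (b & ((~a | c) & a)) = 0000000000000011
  ((b & ((d & c) | ~b)) | (b & ((~a | c) & a))) = 0000000100000011
  ~c = 1100110011001100
  (((b & ((d & c) | ~b)) | (b & ((~a | c) & a))) | ~c) = 1100110111001111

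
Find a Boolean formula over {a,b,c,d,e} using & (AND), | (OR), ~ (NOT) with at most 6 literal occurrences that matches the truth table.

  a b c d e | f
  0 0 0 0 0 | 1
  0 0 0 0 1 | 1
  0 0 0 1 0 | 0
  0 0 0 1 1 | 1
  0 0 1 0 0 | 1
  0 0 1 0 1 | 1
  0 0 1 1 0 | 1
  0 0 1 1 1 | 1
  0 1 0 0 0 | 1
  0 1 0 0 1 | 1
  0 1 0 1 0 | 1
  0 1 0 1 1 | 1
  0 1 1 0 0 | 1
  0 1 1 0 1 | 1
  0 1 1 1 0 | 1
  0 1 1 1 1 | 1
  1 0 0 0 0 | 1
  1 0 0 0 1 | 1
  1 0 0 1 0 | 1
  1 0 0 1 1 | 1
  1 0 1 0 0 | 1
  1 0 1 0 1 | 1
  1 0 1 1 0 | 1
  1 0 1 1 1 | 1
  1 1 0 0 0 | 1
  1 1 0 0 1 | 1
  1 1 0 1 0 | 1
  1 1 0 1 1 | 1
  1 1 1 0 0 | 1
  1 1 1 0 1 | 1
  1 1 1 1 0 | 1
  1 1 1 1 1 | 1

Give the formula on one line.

((a | (e | (b | ~d))) | c)

  ~d = 11001100110011001100110011001100
  (b | ~d) = 11001100111111111100110011111111
  (e | (b | ~d)) = 11011101111111111101110111111111
  (a | (e | (b | ~d))) = 11011101111111111111111111111111
  ((a | (e | (b | ~d))) | c) = 11011111111111111111111111111111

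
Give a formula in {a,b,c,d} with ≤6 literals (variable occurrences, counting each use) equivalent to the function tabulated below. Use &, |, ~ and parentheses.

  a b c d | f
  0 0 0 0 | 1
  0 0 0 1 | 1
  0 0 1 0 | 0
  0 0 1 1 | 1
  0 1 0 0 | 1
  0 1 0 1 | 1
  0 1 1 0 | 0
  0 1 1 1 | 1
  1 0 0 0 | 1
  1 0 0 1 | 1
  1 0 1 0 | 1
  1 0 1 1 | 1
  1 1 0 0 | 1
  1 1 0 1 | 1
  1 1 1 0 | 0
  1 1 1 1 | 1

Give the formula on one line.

  ~c = 1100110011001100
  (~c | d) = 1101110111011101
  ~b = 1111000011110000
  (~b & a) = 0000000011110000
  ~d = 1010101010101010
  (a & ~d) = 0000000010101010
  ((~b & a) & (a & ~d)) = 0000000010100000
  ((~c | d) | ((~b & a) & (a & ~d))) = 1101110111111101

((~c | d) | ((~b & a) & (a & ~d)))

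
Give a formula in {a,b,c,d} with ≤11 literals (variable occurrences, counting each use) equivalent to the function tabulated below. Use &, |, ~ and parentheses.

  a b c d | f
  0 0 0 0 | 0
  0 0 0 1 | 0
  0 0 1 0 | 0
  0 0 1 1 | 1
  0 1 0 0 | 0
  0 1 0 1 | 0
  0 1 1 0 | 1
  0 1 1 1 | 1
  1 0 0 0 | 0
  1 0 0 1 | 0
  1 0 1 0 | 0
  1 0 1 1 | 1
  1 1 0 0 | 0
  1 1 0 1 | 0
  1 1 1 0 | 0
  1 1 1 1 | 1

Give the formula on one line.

  ~a = 1111111100000000
  (d | ~a) = 1111111101010101
  ~d = 1010101010101010
  (b & ~d) = 0000101000001010
  ((b & ~d) & ~a) = 0000101000000000
  (d | a) = 0101010111111111
  (((b & ~d) & ~a) | (d | a)) = 0101111111111111
  ((((b & ~d) & ~a) | (d | a)) & c) = 0001001100110011
  ((d | ~a) & ((((b & ~d) & ~a) | (d | a)) & c)) = 0001001100010001

((d | ~a) & ((((b & ~d) & ~a) | (d | a)) & c))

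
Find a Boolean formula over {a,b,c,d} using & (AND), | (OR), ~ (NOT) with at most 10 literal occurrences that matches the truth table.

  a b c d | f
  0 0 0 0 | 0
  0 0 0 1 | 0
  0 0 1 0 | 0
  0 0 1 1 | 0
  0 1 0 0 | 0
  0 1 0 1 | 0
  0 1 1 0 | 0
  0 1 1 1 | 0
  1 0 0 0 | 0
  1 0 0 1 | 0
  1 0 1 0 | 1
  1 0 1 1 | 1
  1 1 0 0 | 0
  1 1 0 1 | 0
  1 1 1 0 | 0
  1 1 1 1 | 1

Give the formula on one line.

(((b & d) | (~b & (~d | a))) & (c & a))

  (b & d) = 0000010100000101
  ~b = 1111000011110000
  ~d = 1010101010101010
  (~d | a) = 1010101011111111
  (~b & (~d | a)) = 1010000011110000
  ((b & d) | (~b & (~d | a))) = 1010010111110101
  (c & a) = 0000000000110011
  (((b & d) | (~b & (~d | a))) & (c & a)) = 0000000000110001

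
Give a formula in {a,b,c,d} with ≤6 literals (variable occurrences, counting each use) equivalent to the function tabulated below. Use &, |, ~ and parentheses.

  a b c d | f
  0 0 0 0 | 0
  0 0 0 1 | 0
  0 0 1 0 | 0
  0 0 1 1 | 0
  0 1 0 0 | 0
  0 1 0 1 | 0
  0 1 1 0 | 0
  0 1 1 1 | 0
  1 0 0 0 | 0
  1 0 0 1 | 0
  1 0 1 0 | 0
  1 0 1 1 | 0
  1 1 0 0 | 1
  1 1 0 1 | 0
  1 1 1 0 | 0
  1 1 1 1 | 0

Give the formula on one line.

(a & (~d & (b & ~c)))

  ~d = 1010101010101010
  ~c = 1100110011001100
  (b & ~c) = 0000110000001100
  (~d & (b & ~c)) = 0000100000001000
  (a & (~d & (b & ~c))) = 0000000000001000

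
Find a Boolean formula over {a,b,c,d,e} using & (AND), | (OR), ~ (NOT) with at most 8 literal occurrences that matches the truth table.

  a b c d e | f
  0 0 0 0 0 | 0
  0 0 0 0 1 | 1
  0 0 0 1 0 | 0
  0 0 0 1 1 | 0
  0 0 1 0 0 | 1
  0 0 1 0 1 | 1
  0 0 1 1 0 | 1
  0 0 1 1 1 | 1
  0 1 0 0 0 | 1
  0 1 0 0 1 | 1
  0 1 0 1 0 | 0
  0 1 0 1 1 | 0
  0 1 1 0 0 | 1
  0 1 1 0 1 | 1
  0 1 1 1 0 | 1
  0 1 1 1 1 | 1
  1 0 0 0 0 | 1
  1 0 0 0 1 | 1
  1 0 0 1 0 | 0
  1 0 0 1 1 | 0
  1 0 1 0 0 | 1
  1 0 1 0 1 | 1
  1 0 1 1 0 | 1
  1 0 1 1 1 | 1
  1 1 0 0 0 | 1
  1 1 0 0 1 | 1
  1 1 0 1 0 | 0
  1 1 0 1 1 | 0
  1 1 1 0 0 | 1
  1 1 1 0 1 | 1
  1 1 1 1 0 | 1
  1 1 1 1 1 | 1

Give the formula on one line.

  (a | b) = 00000000111111111111111111111111
  ((a | b) | e) = 01010101111111111111111111111111
  (d | ((a | b) | e)) = 01110111111111111111111111111111
  ~d = 11001100110011001100110011001100
  ((d | ((a | b) | e)) & ~d) = 01000100110011001100110011001100
  (c | ((d | ((a | b) | e)) & ~d)) = 01001111110011111100111111001111

(c | ((d | ((a | b) | e)) & ~d))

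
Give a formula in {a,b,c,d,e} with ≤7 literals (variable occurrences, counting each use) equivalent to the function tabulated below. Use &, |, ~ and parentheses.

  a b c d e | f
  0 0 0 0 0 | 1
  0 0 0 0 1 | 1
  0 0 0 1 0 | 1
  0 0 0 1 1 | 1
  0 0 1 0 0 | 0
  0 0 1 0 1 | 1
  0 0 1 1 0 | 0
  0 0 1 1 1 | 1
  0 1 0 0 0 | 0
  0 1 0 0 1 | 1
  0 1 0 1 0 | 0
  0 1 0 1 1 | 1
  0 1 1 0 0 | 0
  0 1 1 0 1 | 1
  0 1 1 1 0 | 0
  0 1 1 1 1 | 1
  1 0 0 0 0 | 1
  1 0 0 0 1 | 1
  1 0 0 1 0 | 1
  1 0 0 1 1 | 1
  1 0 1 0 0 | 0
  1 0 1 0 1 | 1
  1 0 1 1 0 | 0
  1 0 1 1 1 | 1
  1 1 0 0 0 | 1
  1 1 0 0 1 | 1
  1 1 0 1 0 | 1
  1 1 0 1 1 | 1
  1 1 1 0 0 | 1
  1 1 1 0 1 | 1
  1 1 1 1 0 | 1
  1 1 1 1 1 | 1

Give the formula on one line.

  (a & b) = 00000000000000000000000011111111
  ~c = 11110000111100001111000011110000
  ~b = 11111111000000001111111100000000
  (~c & ~b) = 11110000000000001111000000000000
  ((a & b) | (~c & ~b)) = 11110000000000001111000011111111
  (((a & b) | (~c & ~b)) | e) = 11110101010101011111010111111111

(((a & b) | (~c & ~b)) | e)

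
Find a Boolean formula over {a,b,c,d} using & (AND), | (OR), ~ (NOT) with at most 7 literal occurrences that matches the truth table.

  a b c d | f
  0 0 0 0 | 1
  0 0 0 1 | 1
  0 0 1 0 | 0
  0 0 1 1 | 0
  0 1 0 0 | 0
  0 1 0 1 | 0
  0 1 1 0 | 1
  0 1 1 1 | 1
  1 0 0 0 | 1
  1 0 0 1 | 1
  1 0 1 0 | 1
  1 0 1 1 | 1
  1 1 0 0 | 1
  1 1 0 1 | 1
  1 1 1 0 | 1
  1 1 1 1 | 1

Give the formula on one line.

  ~c = 1100110011001100
  ~b = 1111000011110000
  (~c & ~b) = 1100000011000000
  (b & c) = 0000001100000011
  (a & c) = 0000000000110011
  ((b & c) | (a & c)) = 0000001100110011
  (a | ((b & c) | (a & c))) = 0000001111111111
  ((~c & ~b) | (a | ((b & c) | (a & c)))) = 1100001111111111

((~c & ~b) | (a | ((b & c) | (a & c))))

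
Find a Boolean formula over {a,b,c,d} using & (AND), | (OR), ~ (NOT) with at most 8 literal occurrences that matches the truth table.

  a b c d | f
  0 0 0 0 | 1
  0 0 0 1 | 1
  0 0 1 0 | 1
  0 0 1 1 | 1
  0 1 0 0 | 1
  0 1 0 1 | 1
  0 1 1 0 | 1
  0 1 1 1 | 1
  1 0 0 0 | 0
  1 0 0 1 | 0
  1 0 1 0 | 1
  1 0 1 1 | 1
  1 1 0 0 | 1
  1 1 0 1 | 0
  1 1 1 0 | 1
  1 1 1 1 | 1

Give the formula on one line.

  ~a = 1111111100000000
  (b | ~a) = 1111111100001111
  (d | (b | ~a)) = 1111111101011111
  ~d = 1010101010101010
  ((d | (b | ~a)) & ~d) = 1010101000001010
  (b & ((d | (b | ~a)) & ~d)) = 0000101000001010
  (c | ~a) = 1111111100110011
  ((b & ((d | (b | ~a)) & ~d)) | (c | ~a)) = 1111111100111011

((b & ((d | (b | ~a)) & ~d)) | (c | ~a))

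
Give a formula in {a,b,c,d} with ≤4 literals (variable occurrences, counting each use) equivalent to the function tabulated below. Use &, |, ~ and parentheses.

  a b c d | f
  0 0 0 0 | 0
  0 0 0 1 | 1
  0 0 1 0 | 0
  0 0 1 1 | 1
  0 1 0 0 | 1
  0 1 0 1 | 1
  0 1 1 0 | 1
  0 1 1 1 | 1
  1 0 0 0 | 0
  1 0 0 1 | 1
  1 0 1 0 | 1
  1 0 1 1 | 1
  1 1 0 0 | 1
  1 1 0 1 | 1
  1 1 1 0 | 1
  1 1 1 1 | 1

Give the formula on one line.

  (a & c) = 0000000000110011
  (b | d) = 0101111101011111
  ((a & c) | (b | d)) = 0101111101111111

((a & c) | (b | d))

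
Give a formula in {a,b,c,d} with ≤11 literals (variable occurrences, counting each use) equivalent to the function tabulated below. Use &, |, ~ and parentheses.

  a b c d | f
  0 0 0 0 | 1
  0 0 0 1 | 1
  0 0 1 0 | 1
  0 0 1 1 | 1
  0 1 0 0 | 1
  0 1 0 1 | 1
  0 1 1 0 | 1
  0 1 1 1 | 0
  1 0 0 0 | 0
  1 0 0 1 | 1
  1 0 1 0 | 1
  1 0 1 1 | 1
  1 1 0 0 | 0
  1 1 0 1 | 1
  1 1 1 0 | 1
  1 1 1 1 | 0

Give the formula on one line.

  ~c = 1100110011001100
  (d & ~c) = 0100010001000100
  ~d = 1010101010101010
  (c & a) = 0000000000110011
  (~d & (c & a)) = 0000000000100010
  ((d & ~c) | (~d & (c & a))) = 0100010001100110
  ~b = 1111000011110000
  (~d | ~b) = 1111101011111010
  ~a = 1111111100000000
  (~a | d) = 1111111101010101
  ((~d | ~b) & (~a | d)) = 1111101001010000
  (((d & ~c) | (~d & (c & a))) | ((~d | ~b) & (~a | d))) = 1111111001110110

(((d & ~c) | (~d & (c & a))) | ((~d | ~b) & (~a | d)))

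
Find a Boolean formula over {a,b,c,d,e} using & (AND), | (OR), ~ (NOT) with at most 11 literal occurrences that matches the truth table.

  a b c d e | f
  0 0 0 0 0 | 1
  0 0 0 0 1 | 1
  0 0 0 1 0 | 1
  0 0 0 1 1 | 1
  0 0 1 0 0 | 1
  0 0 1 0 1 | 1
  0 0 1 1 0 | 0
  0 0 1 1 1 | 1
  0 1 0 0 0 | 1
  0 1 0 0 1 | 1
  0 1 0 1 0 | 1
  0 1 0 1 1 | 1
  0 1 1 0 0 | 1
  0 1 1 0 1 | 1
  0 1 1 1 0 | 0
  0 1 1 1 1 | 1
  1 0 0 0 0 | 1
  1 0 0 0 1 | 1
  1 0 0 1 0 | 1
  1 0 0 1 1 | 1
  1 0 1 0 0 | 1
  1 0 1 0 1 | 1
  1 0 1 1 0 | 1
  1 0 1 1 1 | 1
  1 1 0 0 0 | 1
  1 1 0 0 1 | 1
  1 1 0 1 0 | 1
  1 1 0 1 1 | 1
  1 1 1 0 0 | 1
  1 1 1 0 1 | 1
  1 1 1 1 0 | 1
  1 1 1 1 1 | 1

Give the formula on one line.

(a | ((((~d & ~e) & ((e & (~b | a)) | c)) | ~c) | e))

  ~d = 11001100110011001100110011001100
  ~e = 10101010101010101010101010101010
  (~d & ~e) = 10001000100010001000100010001000
  ~b = 11111111000000001111111100000000
  (~b | a) = 11111111000000001111111111111111
  (e & (~b | a)) = 01010101000000000101010101010101
  ((e & (~b | a)) | c) = 01011111000011110101111101011111
  ((~d & ~e) & ((e & (~b | a)) | c)) = 00001000000010000000100000001000
  ~c = 11110000111100001111000011110000
  (((~d & ~e) & ((e & (~b | a)) | c)) | ~c) = 11111000111110001111100011111000
  ((((~d & ~e) & ((e & (~b | a)) | c)) | ~c) | e) = 11111101111111011111110111111101
  (a | ((((~d & ~e) & ((e & (~b | a)) | c)) | ~c) | e)) = 11111101111111011111111111111111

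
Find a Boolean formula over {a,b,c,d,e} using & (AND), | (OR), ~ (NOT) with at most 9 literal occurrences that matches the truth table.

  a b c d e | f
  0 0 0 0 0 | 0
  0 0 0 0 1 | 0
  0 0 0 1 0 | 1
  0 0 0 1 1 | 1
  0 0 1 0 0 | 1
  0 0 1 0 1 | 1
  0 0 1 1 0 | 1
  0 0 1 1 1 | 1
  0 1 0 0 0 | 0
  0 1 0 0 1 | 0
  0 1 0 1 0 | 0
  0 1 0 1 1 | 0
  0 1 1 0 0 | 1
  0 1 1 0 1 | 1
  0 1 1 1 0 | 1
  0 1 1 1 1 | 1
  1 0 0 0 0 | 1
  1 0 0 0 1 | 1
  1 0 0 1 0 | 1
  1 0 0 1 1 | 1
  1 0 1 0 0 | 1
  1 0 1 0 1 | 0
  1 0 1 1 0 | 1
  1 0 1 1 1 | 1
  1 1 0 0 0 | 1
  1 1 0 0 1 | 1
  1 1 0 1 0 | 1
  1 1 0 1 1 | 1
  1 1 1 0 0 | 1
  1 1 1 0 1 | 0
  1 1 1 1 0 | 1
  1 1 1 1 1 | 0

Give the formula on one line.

  ~a = 11111111111111110000000000000000
  (~a & c) = 00001111000011110000000000000000
  ~b = 11111111000000001111111100000000
  (d & ~b) = 00110011000000000011001100000000
  ((~a & c) | (d & ~b)) = 00111111000011110011001100000000
  ~c = 11110000111100001111000011110000
  ~e = 10101010101010101010101010101010
  (~c | ~e) = 11111010111110101111101011111010
  ((~c | ~e) & a) = 00000000000000001111101011111010
  (((~a & c) | (d & ~b)) | ((~c | ~e) & a)) = 00111111000011111111101111111010

(((~a & c) | (d & ~b)) | ((~c | ~e) & a))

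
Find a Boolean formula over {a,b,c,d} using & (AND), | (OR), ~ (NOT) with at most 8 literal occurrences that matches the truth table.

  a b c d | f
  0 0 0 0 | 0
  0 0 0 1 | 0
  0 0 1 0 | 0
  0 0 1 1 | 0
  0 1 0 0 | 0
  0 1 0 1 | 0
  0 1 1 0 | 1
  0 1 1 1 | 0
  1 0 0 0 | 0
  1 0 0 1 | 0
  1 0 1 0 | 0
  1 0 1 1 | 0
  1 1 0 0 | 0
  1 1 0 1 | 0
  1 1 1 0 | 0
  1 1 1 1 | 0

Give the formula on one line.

((c & (~a & b)) & (((d | a) & ~c) | (~d | a)))

  ~a = 1111111100000000
  (~a & b) = 0000111100000000
  (c & (~a & b)) = 0000001100000000
  (d | a) = 0101010111111111
  ~c = 1100110011001100
  ((d | a) & ~c) = 0100010011001100
  ~d = 1010101010101010
  (~d | a) = 1010101011111111
  (((d | a) & ~c) | (~d | a)) = 1110111011111111
  ((c & (~a & b)) & (((d | a) & ~c) | (~d | a))) = 0000001000000000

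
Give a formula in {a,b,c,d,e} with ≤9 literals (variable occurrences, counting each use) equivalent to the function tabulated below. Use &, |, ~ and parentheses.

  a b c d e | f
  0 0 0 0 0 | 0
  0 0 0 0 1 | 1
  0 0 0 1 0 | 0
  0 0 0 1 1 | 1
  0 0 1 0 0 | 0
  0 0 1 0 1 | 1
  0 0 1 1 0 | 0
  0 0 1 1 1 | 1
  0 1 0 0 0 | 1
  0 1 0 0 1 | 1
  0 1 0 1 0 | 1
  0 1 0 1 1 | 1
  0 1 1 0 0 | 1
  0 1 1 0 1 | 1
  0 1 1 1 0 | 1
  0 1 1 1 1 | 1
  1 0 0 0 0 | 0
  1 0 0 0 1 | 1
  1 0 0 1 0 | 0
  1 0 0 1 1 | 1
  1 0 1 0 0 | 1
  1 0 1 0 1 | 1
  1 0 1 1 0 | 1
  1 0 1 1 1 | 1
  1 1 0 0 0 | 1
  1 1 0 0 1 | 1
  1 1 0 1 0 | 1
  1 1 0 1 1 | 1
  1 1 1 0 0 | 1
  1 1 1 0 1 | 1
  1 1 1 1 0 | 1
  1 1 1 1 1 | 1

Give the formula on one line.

  ~b = 11111111000000001111111100000000
  (c & ~b) = 00001111000000000000111100000000
  ((c & ~b) & a) = 00000000000000000000111100000000
  (b & c) = 00000000000011110000000000001111
  (e | (b & c)) = 01010101010111110101010101011111
  (b | (e | (b & c))) = 01010101111111110101010111111111
  (((c & ~b) & a) | (b | (e | (b & c)))) = 01010101111111110101111111111111

(((c & ~b) & a) | (b | (e | (b & c))))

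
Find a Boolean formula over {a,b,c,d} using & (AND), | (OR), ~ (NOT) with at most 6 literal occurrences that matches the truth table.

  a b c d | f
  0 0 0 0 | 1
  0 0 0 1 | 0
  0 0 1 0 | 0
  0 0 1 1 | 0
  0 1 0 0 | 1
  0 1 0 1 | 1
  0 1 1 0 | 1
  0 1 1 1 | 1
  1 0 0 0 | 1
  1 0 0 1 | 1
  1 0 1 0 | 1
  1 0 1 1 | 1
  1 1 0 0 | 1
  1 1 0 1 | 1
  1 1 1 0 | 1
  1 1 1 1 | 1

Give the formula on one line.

  (a | b) = 0000111111111111
  ~d = 1010101010101010
  ~c = 1100110011001100
  (~d & ~c) = 1000100010001000
  ((a | b) | (~d & ~c)) = 1000111111111111

((a | b) | (~d & ~c))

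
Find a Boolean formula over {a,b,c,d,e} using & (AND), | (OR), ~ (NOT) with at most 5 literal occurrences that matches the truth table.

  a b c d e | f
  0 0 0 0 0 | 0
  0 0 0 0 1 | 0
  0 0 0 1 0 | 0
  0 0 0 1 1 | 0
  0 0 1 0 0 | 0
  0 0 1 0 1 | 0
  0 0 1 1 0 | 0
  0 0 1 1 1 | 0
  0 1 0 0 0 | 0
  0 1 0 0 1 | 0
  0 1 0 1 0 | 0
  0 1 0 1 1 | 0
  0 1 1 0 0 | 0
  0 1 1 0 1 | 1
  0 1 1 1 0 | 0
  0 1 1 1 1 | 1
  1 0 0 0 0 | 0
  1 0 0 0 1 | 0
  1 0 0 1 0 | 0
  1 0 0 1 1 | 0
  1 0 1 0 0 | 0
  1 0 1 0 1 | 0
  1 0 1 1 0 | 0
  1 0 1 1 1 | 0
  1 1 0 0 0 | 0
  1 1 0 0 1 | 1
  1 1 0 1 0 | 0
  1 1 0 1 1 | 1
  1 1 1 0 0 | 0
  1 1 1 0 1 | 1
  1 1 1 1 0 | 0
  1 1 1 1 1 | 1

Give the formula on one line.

  ~b = 11111111000000001111111100000000
  (~b | e) = 11111111010101011111111101010101
  ((~b | e) & b) = 00000000010101010000000001010101
  (a | c) = 00001111000011111111111111111111
  (((~b | e) & b) & (a | c)) = 00000000000001010000000001010101

(((~b | e) & b) & (a | c))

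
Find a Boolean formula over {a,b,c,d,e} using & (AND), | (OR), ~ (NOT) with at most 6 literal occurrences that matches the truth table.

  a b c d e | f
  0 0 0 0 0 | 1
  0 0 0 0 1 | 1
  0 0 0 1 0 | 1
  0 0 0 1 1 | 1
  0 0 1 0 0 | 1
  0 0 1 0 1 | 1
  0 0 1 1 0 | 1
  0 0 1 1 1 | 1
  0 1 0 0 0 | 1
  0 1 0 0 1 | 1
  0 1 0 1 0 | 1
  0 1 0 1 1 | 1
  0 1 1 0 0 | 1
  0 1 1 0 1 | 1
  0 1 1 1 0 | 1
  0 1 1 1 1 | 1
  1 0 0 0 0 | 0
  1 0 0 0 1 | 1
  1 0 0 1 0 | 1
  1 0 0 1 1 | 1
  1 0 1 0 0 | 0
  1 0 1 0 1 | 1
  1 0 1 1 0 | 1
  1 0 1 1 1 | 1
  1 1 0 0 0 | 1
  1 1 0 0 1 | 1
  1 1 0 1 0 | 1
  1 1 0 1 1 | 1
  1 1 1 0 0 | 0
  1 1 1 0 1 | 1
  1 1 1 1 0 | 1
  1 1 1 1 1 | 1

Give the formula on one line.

((d | (e | ~a)) | ((~a | ~c) & b))

  ~a = 11111111111111110000000000000000
  (e | ~a) = 11111111111111110101010101010101
  (d | (e | ~a)) = 11111111111111110111011101110111
  ~c = 11110000111100001111000011110000
  (~a | ~c) = 11111111111111111111000011110000
  ((~a | ~c) & b) = 00000000111111110000000011110000
  ((d | (e | ~a)) | ((~a | ~c) & b)) = 11111111111111110111011111110111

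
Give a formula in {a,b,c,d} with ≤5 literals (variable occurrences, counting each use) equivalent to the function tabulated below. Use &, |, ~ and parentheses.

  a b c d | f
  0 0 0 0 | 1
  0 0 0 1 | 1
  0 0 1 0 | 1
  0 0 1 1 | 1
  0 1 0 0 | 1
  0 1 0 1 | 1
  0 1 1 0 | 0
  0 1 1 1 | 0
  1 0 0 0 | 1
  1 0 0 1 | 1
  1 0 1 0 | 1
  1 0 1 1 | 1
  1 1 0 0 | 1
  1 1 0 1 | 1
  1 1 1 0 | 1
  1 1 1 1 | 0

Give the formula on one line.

  ~d = 1010101010101010
  (~d & a) = 0000000010101010
  ~c = 1100110011001100
  ~b = 1111000011110000
  (~b & c) = 0011000000110000
  (~c | (~b & c)) = 1111110011111100
  ((~d & a) | (~c | (~b & c))) = 1111110011111110

((~d & a) | (~c | (~b & c)))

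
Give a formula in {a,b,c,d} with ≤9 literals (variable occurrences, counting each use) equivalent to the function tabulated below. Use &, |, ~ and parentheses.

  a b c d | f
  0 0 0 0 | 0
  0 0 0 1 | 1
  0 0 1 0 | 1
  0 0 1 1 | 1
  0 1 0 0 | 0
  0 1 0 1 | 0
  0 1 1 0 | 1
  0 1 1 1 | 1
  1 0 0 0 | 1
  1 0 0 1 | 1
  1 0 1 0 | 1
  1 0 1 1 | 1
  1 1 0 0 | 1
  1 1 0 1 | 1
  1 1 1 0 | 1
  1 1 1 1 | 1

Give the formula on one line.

(a | (c | ((~b & d) | ((a | c) & ~a))))

  ~b = 1111000011110000
  (~b & d) = 0101000001010000
  (a | c) = 0011001111111111
  ~a = 1111111100000000
  ((a | c) & ~a) = 0011001100000000
  ((~b & d) | ((a | c) & ~a)) = 0111001101010000
  (c | ((~b & d) | ((a | c) & ~a))) = 0111001101110011
  (a | (c | ((~b & d) | ((a | c) & ~a)))) = 0111001111111111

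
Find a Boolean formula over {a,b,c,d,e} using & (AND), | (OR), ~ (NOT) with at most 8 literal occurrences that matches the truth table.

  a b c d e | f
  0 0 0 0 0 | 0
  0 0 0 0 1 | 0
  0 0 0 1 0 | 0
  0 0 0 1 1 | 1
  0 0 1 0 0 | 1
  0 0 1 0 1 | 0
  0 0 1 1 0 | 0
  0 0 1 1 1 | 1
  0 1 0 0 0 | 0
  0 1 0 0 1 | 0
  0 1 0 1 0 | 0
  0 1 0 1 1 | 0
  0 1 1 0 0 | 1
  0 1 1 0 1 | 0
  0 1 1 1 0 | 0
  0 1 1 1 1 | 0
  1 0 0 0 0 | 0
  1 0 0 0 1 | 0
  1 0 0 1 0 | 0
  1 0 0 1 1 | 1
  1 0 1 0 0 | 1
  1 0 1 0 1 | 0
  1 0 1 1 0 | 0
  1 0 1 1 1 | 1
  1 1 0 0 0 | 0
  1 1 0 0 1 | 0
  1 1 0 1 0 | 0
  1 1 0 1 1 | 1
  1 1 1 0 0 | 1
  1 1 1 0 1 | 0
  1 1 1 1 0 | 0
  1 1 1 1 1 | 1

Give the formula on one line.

((d | (c & ~e)) & ((e | ~d) & ((~b | a) | ~e)))

  ~e = 10101010101010101010101010101010
  (c & ~e) = 00001010000010100000101000001010
  (d | (c & ~e)) = 00111011001110110011101100111011
  ~d = 11001100110011001100110011001100
  (e | ~d) = 11011101110111011101110111011101
  ~b = 11111111000000001111111100000000
  (~b | a) = 11111111000000001111111111111111
  ((~b | a) | ~e) = 11111111101010101111111111111111
  ((e | ~d) & ((~b | a) | ~e)) = 11011101100010001101110111011101
  ((d | (c & ~e)) & ((e | ~d) & ((~b | a) | ~e))) = 00011001000010000001100100011001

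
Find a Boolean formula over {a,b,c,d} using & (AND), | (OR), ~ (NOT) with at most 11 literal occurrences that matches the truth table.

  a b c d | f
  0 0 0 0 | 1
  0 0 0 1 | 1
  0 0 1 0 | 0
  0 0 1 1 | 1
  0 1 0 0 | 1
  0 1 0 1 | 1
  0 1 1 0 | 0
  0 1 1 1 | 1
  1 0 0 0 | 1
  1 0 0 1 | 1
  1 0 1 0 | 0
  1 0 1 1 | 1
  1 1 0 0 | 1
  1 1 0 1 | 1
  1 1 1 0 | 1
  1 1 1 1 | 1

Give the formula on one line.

(((c & d) | ~c) | (~c | ((d | c) & (b & a))))

  (c & d) = 0001000100010001
  ~c = 1100110011001100
  ((c & d) | ~c) = 1101110111011101
  (d | c) = 0111011101110111
  (b & a) = 0000000000001111
  ((d | c) & (b & a)) = 0000000000000111
  (~c | ((d | c) & (b & a))) = 1100110011001111
  (((c & d) | ~c) | (~c | ((d | c) & (b & a)))) = 1101110111011111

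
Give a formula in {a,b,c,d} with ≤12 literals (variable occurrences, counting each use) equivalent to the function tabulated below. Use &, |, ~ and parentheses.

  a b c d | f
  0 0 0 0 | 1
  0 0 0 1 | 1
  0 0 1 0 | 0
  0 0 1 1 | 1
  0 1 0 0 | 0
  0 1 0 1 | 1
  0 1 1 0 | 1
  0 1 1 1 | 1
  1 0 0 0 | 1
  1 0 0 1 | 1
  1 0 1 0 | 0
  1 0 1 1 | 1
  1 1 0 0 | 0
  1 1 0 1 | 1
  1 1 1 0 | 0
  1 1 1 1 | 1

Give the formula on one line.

  ~b = 1111000011110000
  (d | ~b) = 1111010111110101
  ~c = 1100110011001100
  (d | ~c) = 1101110111011101
  ((d | ~b) & (d | ~c)) = 1101010111010101
  (a & ~c) = 0000000011001100
  (c & b) = 0000001100000011
  ((a & ~c) | (c & b)) = 0000001111001111
  ~a = 1111111100000000
  (((a & ~c) | (c & b)) & ~a) = 0000001100000000
  (((d | ~b) & (d | ~c)) | (((a & ~c) | (c & b)) & ~a)) = 1101011111010101

(((d | ~b) & (d | ~c)) | (((a & ~c) | (c & b)) & ~a))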